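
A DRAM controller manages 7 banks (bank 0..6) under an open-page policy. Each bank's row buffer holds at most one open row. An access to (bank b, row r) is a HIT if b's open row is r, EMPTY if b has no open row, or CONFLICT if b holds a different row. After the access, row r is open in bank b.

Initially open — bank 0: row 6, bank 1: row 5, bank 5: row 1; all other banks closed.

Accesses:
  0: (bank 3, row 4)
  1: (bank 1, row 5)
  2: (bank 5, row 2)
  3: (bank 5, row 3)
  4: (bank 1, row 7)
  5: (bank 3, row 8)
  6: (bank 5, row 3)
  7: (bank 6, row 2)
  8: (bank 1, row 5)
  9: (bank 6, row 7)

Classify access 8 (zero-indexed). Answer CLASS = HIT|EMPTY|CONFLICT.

CLASS = CONFLICT

0: bank 3 row 4 — prev None → EMPTY
1: bank 1 row 5 — prev 5 → HIT
2: bank 5 row 2 — prev 1 → CONFLICT
3: bank 5 row 3 — prev 2 → CONFLICT
4: bank 1 row 7 — prev 5 → CONFLICT
5: bank 3 row 8 — prev 4 → CONFLICT
6: bank 5 row 3 — prev 3 → HIT
7: bank 6 row 2 — prev None → EMPTY
8: bank 1 row 5 — prev 7 → CONFLICT
9: bank 6 row 7 — prev 2 → CONFLICT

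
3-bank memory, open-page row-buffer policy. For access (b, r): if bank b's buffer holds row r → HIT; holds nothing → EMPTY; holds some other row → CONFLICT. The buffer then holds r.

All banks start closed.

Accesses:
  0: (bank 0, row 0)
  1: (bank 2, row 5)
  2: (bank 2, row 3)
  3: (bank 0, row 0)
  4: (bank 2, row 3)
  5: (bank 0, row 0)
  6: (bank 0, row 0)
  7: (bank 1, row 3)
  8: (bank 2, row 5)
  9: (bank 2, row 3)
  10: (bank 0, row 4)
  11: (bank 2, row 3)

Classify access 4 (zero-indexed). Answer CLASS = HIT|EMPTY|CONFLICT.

CLASS = HIT

#0 (0,0) E
#1 (2,5) E
#2 (2,3) C  (was 5)
#3 (0,0) H  (was 0)
#4 (2,3) H  (was 3)
#5 (0,0) H  (was 0)
#6 (0,0) H  (was 0)
#7 (1,3) E
#8 (2,5) C  (was 3)
#9 (2,3) C  (was 5)
#10 (0,4) C  (was 0)
#11 (2,3) H  (was 3)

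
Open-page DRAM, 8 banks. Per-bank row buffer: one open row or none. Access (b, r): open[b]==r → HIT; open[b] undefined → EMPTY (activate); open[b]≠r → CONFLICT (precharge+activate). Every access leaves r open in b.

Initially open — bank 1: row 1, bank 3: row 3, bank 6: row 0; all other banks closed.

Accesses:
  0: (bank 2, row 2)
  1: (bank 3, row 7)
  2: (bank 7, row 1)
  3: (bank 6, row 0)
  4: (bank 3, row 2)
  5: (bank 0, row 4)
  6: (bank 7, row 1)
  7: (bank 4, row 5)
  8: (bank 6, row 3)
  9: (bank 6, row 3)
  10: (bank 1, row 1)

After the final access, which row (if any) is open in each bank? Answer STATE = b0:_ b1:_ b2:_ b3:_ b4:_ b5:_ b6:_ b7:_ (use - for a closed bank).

  [0] b2 r2: no row ⇒ E
  [1] b3 r7: had r3 ⇒ C
  [2] b7 r1: no row ⇒ E
  [3] b6 r0: had r0 ⇒ H
  [4] b3 r2: had r7 ⇒ C
  [5] b0 r4: no row ⇒ E
  [6] b7 r1: had r1 ⇒ H
  [7] b4 r5: no row ⇒ E
  [8] b6 r3: had r0 ⇒ C
  [9] b6 r3: had r3 ⇒ H
  [10] b1 r1: had r1 ⇒ H

STATE = b0:4 b1:1 b2:2 b3:2 b4:5 b5:- b6:3 b7:1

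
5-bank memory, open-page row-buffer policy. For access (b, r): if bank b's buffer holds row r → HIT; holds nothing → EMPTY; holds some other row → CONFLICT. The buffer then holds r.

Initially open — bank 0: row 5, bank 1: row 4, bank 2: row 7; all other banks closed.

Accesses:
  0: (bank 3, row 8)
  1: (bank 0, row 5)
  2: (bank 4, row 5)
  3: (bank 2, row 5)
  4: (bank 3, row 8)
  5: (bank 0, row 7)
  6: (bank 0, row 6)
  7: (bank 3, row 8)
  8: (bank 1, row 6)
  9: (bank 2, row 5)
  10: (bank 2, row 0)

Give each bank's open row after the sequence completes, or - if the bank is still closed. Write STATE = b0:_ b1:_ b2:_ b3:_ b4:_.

STATE = b0:6 b1:6 b2:0 b3:8 b4:5

  [0] b3 r8: no row ⇒ E
  [1] b0 r5: had r5 ⇒ H
  [2] b4 r5: no row ⇒ E
  [3] b2 r5: had r7 ⇒ C
  [4] b3 r8: had r8 ⇒ H
  [5] b0 r7: had r5 ⇒ C
  [6] b0 r6: had r7 ⇒ C
  [7] b3 r8: had r8 ⇒ H
  [8] b1 r6: had r4 ⇒ C
  [9] b2 r5: had r5 ⇒ H
  [10] b2 r0: had r5 ⇒ C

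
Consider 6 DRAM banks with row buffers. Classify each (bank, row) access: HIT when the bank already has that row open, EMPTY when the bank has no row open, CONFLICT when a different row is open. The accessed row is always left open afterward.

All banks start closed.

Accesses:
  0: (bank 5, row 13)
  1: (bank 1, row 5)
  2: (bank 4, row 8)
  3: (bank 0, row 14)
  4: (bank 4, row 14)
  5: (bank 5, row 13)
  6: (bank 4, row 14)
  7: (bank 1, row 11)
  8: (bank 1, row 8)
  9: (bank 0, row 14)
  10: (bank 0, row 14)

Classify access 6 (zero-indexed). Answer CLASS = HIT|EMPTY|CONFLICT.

#0 (5,13) E
#1 (1,5) E
#2 (4,8) E
#3 (0,14) E
#4 (4,14) C  (was 8)
#5 (5,13) H  (was 13)
#6 (4,14) H  (was 14)
#7 (1,11) C  (was 5)
#8 (1,8) C  (was 11)
#9 (0,14) H  (was 14)
#10 (0,14) H  (was 14)

CLASS = HIT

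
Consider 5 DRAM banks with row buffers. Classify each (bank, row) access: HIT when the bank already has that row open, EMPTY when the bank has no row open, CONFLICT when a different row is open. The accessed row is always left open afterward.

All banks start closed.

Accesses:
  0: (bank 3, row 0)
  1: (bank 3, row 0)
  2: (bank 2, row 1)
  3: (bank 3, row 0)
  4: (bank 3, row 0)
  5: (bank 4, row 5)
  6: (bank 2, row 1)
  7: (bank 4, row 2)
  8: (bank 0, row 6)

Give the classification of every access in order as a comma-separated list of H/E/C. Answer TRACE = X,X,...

step 0: bank3 None->0 [EMPTY]
step 1: bank3 0->0 [HIT]
step 2: bank2 None->1 [EMPTY]
step 3: bank3 0->0 [HIT]
step 4: bank3 0->0 [HIT]
step 5: bank4 None->5 [EMPTY]
step 6: bank2 1->1 [HIT]
step 7: bank4 5->2 [CONFLICT]
step 8: bank0 None->6 [EMPTY]

TRACE = E,H,E,H,H,E,H,C,E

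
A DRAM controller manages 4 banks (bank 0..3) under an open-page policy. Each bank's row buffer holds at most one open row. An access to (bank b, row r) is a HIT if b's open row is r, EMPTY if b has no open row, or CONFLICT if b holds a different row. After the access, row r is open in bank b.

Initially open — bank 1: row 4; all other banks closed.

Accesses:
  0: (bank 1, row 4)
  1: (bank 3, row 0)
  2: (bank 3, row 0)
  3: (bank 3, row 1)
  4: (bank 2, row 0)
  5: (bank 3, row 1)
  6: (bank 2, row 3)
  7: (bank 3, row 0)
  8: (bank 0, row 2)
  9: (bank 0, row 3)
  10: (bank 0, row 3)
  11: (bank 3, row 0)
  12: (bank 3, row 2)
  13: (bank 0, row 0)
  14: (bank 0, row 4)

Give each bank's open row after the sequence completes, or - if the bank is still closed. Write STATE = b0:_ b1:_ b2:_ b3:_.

STATE = b0:4 b1:4 b2:3 b3:2

0: bank 1 row 4 — prev 4 → HIT
1: bank 3 row 0 — prev None → EMPTY
2: bank 3 row 0 — prev 0 → HIT
3: bank 3 row 1 — prev 0 → CONFLICT
4: bank 2 row 0 — prev None → EMPTY
5: bank 3 row 1 — prev 1 → HIT
6: bank 2 row 3 — prev 0 → CONFLICT
7: bank 3 row 0 — prev 1 → CONFLICT
8: bank 0 row 2 — prev None → EMPTY
9: bank 0 row 3 — prev 2 → CONFLICT
10: bank 0 row 3 — prev 3 → HIT
11: bank 3 row 0 — prev 0 → HIT
12: bank 3 row 2 — prev 0 → CONFLICT
13: bank 0 row 0 — prev 3 → CONFLICT
14: bank 0 row 4 — prev 0 → CONFLICT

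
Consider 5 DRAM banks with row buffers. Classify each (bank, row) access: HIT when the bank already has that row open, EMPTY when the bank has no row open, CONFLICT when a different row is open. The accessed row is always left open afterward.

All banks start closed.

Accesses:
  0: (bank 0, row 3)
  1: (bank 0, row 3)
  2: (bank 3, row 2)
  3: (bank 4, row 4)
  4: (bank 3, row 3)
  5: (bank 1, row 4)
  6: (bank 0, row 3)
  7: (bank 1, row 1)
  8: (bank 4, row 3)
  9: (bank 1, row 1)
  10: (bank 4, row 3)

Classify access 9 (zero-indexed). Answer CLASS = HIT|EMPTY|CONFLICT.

CLASS = HIT

0: bank 0 row 3 — prev None → EMPTY
1: bank 0 row 3 — prev 3 → HIT
2: bank 3 row 2 — prev None → EMPTY
3: bank 4 row 4 — prev None → EMPTY
4: bank 3 row 3 — prev 2 → CONFLICT
5: bank 1 row 4 — prev None → EMPTY
6: bank 0 row 3 — prev 3 → HIT
7: bank 1 row 1 — prev 4 → CONFLICT
8: bank 4 row 3 — prev 4 → CONFLICT
9: bank 1 row 1 — prev 1 → HIT
10: bank 4 row 3 — prev 3 → HIT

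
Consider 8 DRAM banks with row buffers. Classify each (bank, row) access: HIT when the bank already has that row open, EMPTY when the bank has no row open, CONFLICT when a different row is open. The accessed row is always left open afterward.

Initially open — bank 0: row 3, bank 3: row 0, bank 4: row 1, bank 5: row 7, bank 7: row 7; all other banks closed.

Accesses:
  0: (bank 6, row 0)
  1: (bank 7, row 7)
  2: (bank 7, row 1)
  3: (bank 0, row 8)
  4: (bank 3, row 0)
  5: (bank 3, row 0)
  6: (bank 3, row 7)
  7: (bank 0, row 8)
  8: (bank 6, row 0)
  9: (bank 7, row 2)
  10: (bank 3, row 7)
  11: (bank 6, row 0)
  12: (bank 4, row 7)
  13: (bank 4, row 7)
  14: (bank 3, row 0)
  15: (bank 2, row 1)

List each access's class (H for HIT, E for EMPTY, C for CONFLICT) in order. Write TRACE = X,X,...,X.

0: bank 6 row 0 — prev None → EMPTY
1: bank 7 row 7 — prev 7 → HIT
2: bank 7 row 1 — prev 7 → CONFLICT
3: bank 0 row 8 — prev 3 → CONFLICT
4: bank 3 row 0 — prev 0 → HIT
5: bank 3 row 0 — prev 0 → HIT
6: bank 3 row 7 — prev 0 → CONFLICT
7: bank 0 row 8 — prev 8 → HIT
8: bank 6 row 0 — prev 0 → HIT
9: bank 7 row 2 — prev 1 → CONFLICT
10: bank 3 row 7 — prev 7 → HIT
11: bank 6 row 0 — prev 0 → HIT
12: bank 4 row 7 — prev 1 → CONFLICT
13: bank 4 row 7 — prev 7 → HIT
14: bank 3 row 0 — prev 7 → CONFLICT
15: bank 2 row 1 — prev None → EMPTY

TRACE = E,H,C,C,H,H,C,H,H,C,H,H,C,H,C,E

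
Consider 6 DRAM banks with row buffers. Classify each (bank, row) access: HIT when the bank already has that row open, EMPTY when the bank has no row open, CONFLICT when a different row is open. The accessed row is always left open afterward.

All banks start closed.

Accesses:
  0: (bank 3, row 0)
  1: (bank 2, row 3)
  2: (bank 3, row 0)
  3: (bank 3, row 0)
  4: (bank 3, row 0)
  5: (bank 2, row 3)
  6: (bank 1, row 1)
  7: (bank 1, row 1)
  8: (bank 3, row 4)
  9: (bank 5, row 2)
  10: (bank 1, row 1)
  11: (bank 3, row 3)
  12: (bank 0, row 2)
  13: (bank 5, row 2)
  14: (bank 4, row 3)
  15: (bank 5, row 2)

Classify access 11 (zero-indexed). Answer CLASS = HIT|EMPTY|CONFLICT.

#0 (3,0) E
#1 (2,3) E
#2 (3,0) H  (was 0)
#3 (3,0) H  (was 0)
#4 (3,0) H  (was 0)
#5 (2,3) H  (was 3)
#6 (1,1) E
#7 (1,1) H  (was 1)
#8 (3,4) C  (was 0)
#9 (5,2) E
#10 (1,1) H  (was 1)
#11 (3,3) C  (was 4)
#12 (0,2) E
#13 (5,2) H  (was 2)
#14 (4,3) E
#15 (5,2) H  (was 2)

CLASS = CONFLICT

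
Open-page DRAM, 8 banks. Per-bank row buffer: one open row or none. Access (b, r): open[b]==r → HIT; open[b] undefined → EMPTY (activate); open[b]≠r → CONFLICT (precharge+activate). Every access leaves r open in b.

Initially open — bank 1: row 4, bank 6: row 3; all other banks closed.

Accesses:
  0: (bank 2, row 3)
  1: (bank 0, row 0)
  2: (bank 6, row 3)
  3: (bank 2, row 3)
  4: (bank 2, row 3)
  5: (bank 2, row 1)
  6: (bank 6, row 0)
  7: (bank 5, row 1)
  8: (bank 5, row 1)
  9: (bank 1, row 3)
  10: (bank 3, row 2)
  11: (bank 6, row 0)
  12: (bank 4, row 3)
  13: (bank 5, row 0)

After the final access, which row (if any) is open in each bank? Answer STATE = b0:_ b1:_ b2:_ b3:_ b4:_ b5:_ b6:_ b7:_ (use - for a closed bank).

STATE = b0:0 b1:3 b2:1 b3:2 b4:3 b5:0 b6:0 b7:-

#0 (2,3) E
#1 (0,0) E
#2 (6,3) H  (was 3)
#3 (2,3) H  (was 3)
#4 (2,3) H  (was 3)
#5 (2,1) C  (was 3)
#6 (6,0) C  (was 3)
#7 (5,1) E
#8 (5,1) H  (was 1)
#9 (1,3) C  (was 4)
#10 (3,2) E
#11 (6,0) H  (was 0)
#12 (4,3) E
#13 (5,0) C  (was 1)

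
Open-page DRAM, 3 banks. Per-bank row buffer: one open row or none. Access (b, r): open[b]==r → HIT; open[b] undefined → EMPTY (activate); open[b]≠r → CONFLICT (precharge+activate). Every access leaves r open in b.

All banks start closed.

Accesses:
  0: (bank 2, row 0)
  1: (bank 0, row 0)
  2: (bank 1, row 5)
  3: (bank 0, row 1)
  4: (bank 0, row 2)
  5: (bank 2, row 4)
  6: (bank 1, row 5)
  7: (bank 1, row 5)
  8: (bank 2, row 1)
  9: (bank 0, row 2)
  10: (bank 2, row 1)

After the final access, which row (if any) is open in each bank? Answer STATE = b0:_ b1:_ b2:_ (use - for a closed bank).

0: bank 2 row 0 — prev None → EMPTY
1: bank 0 row 0 — prev None → EMPTY
2: bank 1 row 5 — prev None → EMPTY
3: bank 0 row 1 — prev 0 → CONFLICT
4: bank 0 row 2 — prev 1 → CONFLICT
5: bank 2 row 4 — prev 0 → CONFLICT
6: bank 1 row 5 — prev 5 → HIT
7: bank 1 row 5 — prev 5 → HIT
8: bank 2 row 1 — prev 4 → CONFLICT
9: bank 0 row 2 — prev 2 → HIT
10: bank 2 row 1 — prev 1 → HIT

STATE = b0:2 b1:5 b2:1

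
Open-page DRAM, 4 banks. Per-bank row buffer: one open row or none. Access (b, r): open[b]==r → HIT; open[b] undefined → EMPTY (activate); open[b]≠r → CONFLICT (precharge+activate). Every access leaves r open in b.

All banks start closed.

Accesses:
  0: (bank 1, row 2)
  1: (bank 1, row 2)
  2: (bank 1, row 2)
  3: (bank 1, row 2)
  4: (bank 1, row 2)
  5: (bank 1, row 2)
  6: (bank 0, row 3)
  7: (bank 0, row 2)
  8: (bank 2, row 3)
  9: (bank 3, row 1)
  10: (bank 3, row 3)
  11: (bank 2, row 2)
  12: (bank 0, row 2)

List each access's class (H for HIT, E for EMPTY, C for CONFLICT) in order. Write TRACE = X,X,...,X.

  [0] b1 r2: no row ⇒ E
  [1] b1 r2: had r2 ⇒ H
  [2] b1 r2: had r2 ⇒ H
  [3] b1 r2: had r2 ⇒ H
  [4] b1 r2: had r2 ⇒ H
  [5] b1 r2: had r2 ⇒ H
  [6] b0 r3: no row ⇒ E
  [7] b0 r2: had r3 ⇒ C
  [8] b2 r3: no row ⇒ E
  [9] b3 r1: no row ⇒ E
  [10] b3 r3: had r1 ⇒ C
  [11] b2 r2: had r3 ⇒ C
  [12] b0 r2: had r2 ⇒ H

TRACE = E,H,H,H,H,H,E,C,E,E,C,C,H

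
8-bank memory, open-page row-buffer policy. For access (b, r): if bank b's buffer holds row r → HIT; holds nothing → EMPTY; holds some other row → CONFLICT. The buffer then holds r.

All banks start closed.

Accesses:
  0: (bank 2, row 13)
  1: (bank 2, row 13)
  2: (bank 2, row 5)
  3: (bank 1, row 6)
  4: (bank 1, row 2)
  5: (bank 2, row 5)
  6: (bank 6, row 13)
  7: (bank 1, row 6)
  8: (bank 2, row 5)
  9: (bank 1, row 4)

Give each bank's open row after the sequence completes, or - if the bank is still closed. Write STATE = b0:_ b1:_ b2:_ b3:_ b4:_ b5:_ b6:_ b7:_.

STATE = b0:- b1:4 b2:5 b3:- b4:- b5:- b6:13 b7:-

  [0] b2 r13: no row ⇒ E
  [1] b2 r13: had r13 ⇒ H
  [2] b2 r5: had r13 ⇒ C
  [3] b1 r6: no row ⇒ E
  [4] b1 r2: had r6 ⇒ C
  [5] b2 r5: had r5 ⇒ H
  [6] b6 r13: no row ⇒ E
  [7] b1 r6: had r2 ⇒ C
  [8] b2 r5: had r5 ⇒ H
  [9] b1 r4: had r6 ⇒ C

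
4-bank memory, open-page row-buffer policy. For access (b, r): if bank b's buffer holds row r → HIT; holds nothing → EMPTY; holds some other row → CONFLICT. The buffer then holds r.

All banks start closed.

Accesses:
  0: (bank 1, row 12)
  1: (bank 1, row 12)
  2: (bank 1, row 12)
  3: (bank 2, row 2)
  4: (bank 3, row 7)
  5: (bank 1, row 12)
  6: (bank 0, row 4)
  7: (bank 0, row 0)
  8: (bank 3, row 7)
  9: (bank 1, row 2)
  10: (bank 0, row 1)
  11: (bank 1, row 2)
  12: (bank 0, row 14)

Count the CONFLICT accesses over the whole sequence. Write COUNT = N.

#0 (1,12) E
#1 (1,12) H  (was 12)
#2 (1,12) H  (was 12)
#3 (2,2) E
#4 (3,7) E
#5 (1,12) H  (was 12)
#6 (0,4) E
#7 (0,0) C  (was 4)
#8 (3,7) H  (was 7)
#9 (1,2) C  (was 12)
#10 (0,1) C  (was 0)
#11 (1,2) H  (was 2)
#12 (0,14) C  (was 1)

COUNT = 4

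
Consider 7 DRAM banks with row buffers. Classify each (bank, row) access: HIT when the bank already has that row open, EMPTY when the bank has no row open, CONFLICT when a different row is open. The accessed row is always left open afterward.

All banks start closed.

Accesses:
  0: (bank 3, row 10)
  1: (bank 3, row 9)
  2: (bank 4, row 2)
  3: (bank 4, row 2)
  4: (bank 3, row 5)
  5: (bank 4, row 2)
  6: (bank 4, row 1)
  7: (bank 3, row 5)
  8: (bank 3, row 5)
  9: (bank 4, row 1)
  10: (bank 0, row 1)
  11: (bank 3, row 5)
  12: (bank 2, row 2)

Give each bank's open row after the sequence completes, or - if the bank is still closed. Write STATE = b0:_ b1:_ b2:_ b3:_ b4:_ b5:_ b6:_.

STATE = b0:1 b1:- b2:2 b3:5 b4:1 b5:- b6:-

0: bank 3 row 10 — prev None → EMPTY
1: bank 3 row 9 — prev 10 → CONFLICT
2: bank 4 row 2 — prev None → EMPTY
3: bank 4 row 2 — prev 2 → HIT
4: bank 3 row 5 — prev 9 → CONFLICT
5: bank 4 row 2 — prev 2 → HIT
6: bank 4 row 1 — prev 2 → CONFLICT
7: bank 3 row 5 — prev 5 → HIT
8: bank 3 row 5 — prev 5 → HIT
9: bank 4 row 1 — prev 1 → HIT
10: bank 0 row 1 — prev None → EMPTY
11: bank 3 row 5 — prev 5 → HIT
12: bank 2 row 2 — prev None → EMPTY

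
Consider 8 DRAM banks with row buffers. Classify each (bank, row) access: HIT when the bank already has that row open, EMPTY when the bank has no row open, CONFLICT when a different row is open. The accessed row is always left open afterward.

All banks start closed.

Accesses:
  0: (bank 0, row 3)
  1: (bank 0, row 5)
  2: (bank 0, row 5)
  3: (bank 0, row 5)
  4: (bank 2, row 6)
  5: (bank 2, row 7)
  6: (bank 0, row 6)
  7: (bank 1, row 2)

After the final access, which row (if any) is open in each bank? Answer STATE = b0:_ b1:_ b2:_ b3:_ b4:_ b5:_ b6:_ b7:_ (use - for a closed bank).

  [0] b0 r3: no row ⇒ E
  [1] b0 r5: had r3 ⇒ C
  [2] b0 r5: had r5 ⇒ H
  [3] b0 r5: had r5 ⇒ H
  [4] b2 r6: no row ⇒ E
  [5] b2 r7: had r6 ⇒ C
  [6] b0 r6: had r5 ⇒ C
  [7] b1 r2: no row ⇒ E

STATE = b0:6 b1:2 b2:7 b3:- b4:- b5:- b6:- b7:-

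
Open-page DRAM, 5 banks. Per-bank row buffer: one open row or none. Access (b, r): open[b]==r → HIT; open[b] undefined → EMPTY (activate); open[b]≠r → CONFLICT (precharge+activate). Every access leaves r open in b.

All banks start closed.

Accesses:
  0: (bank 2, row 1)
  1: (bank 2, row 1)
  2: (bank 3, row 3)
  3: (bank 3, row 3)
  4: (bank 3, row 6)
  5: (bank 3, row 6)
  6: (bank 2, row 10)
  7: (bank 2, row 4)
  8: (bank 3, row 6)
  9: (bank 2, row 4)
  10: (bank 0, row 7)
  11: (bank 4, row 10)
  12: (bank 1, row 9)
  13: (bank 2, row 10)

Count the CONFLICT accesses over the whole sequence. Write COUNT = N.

#0 (2,1) E
#1 (2,1) H  (was 1)
#2 (3,3) E
#3 (3,3) H  (was 3)
#4 (3,6) C  (was 3)
#5 (3,6) H  (was 6)
#6 (2,10) C  (was 1)
#7 (2,4) C  (was 10)
#8 (3,6) H  (was 6)
#9 (2,4) H  (was 4)
#10 (0,7) E
#11 (4,10) E
#12 (1,9) E
#13 (2,10) C  (was 4)

COUNT = 4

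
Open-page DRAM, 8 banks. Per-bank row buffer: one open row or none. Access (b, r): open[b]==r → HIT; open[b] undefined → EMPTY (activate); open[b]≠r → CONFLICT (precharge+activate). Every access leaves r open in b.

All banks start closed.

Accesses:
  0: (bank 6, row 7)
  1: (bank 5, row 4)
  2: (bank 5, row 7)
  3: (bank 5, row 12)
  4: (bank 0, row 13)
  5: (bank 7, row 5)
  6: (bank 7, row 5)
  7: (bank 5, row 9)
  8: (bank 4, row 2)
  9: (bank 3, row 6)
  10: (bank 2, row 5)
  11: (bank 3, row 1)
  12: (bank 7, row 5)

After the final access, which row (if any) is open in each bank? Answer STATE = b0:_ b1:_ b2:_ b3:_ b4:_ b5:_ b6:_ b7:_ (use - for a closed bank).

STATE = b0:13 b1:- b2:5 b3:1 b4:2 b5:9 b6:7 b7:5

#0 (6,7) E
#1 (5,4) E
#2 (5,7) C  (was 4)
#3 (5,12) C  (was 7)
#4 (0,13) E
#5 (7,5) E
#6 (7,5) H  (was 5)
#7 (5,9) C  (was 12)
#8 (4,2) E
#9 (3,6) E
#10 (2,5) E
#11 (3,1) C  (was 6)
#12 (7,5) H  (was 5)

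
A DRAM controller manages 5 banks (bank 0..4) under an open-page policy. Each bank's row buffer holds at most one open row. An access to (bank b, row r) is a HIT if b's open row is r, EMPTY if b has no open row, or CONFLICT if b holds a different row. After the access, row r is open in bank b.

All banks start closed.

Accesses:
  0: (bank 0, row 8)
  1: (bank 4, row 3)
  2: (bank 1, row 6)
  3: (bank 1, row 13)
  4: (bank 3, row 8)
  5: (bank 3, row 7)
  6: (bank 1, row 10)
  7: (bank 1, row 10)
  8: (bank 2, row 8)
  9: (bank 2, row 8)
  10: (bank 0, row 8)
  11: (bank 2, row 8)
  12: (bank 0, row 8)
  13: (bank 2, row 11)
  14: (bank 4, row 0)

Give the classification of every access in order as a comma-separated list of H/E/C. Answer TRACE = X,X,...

TRACE = E,E,E,C,E,C,C,H,E,H,H,H,H,C,C

step 0: bank0 None->8 [EMPTY]
step 1: bank4 None->3 [EMPTY]
step 2: bank1 None->6 [EMPTY]
step 3: bank1 6->13 [CONFLICT]
step 4: bank3 None->8 [EMPTY]
step 5: bank3 8->7 [CONFLICT]
step 6: bank1 13->10 [CONFLICT]
step 7: bank1 10->10 [HIT]
step 8: bank2 None->8 [EMPTY]
step 9: bank2 8->8 [HIT]
step 10: bank0 8->8 [HIT]
step 11: bank2 8->8 [HIT]
step 12: bank0 8->8 [HIT]
step 13: bank2 8->11 [CONFLICT]
step 14: bank4 3->0 [CONFLICT]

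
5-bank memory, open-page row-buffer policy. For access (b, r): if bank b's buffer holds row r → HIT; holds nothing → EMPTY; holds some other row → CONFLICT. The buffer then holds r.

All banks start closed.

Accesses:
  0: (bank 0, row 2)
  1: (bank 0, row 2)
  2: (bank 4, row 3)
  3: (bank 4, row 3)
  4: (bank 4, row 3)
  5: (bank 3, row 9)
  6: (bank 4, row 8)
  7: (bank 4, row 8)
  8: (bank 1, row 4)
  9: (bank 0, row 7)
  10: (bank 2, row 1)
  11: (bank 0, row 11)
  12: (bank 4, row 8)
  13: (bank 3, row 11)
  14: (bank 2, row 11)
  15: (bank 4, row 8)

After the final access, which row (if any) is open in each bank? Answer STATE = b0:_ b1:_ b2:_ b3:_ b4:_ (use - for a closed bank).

0: bank 0 row 2 — prev None → EMPTY
1: bank 0 row 2 — prev 2 → HIT
2: bank 4 row 3 — prev None → EMPTY
3: bank 4 row 3 — prev 3 → HIT
4: bank 4 row 3 — prev 3 → HIT
5: bank 3 row 9 — prev None → EMPTY
6: bank 4 row 8 — prev 3 → CONFLICT
7: bank 4 row 8 — prev 8 → HIT
8: bank 1 row 4 — prev None → EMPTY
9: bank 0 row 7 — prev 2 → CONFLICT
10: bank 2 row 1 — prev None → EMPTY
11: bank 0 row 11 — prev 7 → CONFLICT
12: bank 4 row 8 — prev 8 → HIT
13: bank 3 row 11 — prev 9 → CONFLICT
14: bank 2 row 11 — prev 1 → CONFLICT
15: bank 4 row 8 — prev 8 → HIT

STATE = b0:11 b1:4 b2:11 b3:11 b4:8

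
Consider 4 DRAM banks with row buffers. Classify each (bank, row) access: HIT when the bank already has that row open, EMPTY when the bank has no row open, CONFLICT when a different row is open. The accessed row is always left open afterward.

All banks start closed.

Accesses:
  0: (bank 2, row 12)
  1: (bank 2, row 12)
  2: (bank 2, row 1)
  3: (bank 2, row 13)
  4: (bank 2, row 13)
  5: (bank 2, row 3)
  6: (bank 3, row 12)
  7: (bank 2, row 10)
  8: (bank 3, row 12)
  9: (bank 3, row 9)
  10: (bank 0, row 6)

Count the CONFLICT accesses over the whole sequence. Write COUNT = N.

COUNT = 5

#0 (2,12) E
#1 (2,12) H  (was 12)
#2 (2,1) C  (was 12)
#3 (2,13) C  (was 1)
#4 (2,13) H  (was 13)
#5 (2,3) C  (was 13)
#6 (3,12) E
#7 (2,10) C  (was 3)
#8 (3,12) H  (was 12)
#9 (3,9) C  (was 12)
#10 (0,6) E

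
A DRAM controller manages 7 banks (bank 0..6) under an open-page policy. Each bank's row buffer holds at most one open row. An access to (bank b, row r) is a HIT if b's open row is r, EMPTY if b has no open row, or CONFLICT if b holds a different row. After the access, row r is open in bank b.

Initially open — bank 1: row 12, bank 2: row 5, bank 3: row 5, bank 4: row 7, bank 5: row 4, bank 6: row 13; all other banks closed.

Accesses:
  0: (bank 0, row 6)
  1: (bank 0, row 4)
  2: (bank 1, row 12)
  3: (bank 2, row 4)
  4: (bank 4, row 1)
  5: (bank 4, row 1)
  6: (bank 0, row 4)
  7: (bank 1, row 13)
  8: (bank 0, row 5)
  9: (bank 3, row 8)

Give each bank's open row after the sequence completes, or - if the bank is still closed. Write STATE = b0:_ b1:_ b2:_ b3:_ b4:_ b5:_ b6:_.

step 0: bank0 None->6 [EMPTY]
step 1: bank0 6->4 [CONFLICT]
step 2: bank1 12->12 [HIT]
step 3: bank2 5->4 [CONFLICT]
step 4: bank4 7->1 [CONFLICT]
step 5: bank4 1->1 [HIT]
step 6: bank0 4->4 [HIT]
step 7: bank1 12->13 [CONFLICT]
step 8: bank0 4->5 [CONFLICT]
step 9: bank3 5->8 [CONFLICT]

STATE = b0:5 b1:13 b2:4 b3:8 b4:1 b5:4 b6:13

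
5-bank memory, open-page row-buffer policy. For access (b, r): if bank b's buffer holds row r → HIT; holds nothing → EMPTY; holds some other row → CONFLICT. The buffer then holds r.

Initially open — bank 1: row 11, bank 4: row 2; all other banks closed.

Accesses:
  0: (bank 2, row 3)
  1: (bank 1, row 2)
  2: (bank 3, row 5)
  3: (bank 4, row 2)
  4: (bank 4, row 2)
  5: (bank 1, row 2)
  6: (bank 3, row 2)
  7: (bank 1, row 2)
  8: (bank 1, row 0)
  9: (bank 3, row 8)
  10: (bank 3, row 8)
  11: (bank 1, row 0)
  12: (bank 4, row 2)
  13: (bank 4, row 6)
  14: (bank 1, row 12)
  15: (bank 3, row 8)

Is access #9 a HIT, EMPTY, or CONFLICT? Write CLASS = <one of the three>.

  [0] b2 r3: no row ⇒ E
  [1] b1 r2: had r11 ⇒ C
  [2] b3 r5: no row ⇒ E
  [3] b4 r2: had r2 ⇒ H
  [4] b4 r2: had r2 ⇒ H
  [5] b1 r2: had r2 ⇒ H
  [6] b3 r2: had r5 ⇒ C
  [7] b1 r2: had r2 ⇒ H
  [8] b1 r0: had r2 ⇒ C
  [9] b3 r8: had r2 ⇒ C
  [10] b3 r8: had r8 ⇒ H
  [11] b1 r0: had r0 ⇒ H
  [12] b4 r2: had r2 ⇒ H
  [13] b4 r6: had r2 ⇒ C
  [14] b1 r12: had r0 ⇒ C
  [15] b3 r8: had r8 ⇒ H

CLASS = CONFLICT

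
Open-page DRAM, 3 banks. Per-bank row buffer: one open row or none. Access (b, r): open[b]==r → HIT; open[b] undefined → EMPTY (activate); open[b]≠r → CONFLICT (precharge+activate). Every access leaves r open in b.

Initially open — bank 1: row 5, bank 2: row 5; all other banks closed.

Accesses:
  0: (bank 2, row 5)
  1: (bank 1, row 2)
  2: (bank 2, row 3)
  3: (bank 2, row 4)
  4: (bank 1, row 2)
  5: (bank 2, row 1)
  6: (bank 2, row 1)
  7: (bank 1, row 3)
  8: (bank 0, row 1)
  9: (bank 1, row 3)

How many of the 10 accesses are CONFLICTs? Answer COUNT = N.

COUNT = 5

step 0: bank2 5->5 [HIT]
step 1: bank1 5->2 [CONFLICT]
step 2: bank2 5->3 [CONFLICT]
step 3: bank2 3->4 [CONFLICT]
step 4: bank1 2->2 [HIT]
step 5: bank2 4->1 [CONFLICT]
step 6: bank2 1->1 [HIT]
step 7: bank1 2->3 [CONFLICT]
step 8: bank0 None->1 [EMPTY]
step 9: bank1 3->3 [HIT]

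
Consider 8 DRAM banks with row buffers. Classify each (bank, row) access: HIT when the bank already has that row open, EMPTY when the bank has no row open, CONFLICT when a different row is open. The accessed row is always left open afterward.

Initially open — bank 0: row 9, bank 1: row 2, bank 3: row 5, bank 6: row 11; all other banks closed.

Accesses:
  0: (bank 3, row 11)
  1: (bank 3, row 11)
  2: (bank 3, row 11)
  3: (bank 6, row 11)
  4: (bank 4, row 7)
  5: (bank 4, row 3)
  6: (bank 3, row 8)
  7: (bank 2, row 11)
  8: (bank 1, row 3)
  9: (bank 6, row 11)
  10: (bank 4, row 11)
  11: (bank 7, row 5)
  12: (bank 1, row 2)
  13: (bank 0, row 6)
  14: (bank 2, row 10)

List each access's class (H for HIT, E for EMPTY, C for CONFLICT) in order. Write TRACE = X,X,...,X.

#0 (3,11) C  (was 5)
#1 (3,11) H  (was 11)
#2 (3,11) H  (was 11)
#3 (6,11) H  (was 11)
#4 (4,7) E
#5 (4,3) C  (was 7)
#6 (3,8) C  (was 11)
#7 (2,11) E
#8 (1,3) C  (was 2)
#9 (6,11) H  (was 11)
#10 (4,11) C  (was 3)
#11 (7,5) E
#12 (1,2) C  (was 3)
#13 (0,6) C  (was 9)
#14 (2,10) C  (was 11)

TRACE = C,H,H,H,E,C,C,E,C,H,C,E,C,C,C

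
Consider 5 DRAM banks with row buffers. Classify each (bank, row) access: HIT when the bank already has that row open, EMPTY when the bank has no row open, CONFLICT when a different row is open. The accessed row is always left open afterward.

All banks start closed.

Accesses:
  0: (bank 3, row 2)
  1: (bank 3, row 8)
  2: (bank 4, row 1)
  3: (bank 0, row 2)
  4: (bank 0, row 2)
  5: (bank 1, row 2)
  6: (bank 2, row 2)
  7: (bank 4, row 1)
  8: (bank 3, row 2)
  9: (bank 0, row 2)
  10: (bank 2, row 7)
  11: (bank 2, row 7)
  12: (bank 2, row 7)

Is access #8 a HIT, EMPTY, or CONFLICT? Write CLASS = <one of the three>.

CLASS = CONFLICT

0: bank 3 row 2 — prev None → EMPTY
1: bank 3 row 8 — prev 2 → CONFLICT
2: bank 4 row 1 — prev None → EMPTY
3: bank 0 row 2 — prev None → EMPTY
4: bank 0 row 2 — prev 2 → HIT
5: bank 1 row 2 — prev None → EMPTY
6: bank 2 row 2 — prev None → EMPTY
7: bank 4 row 1 — prev 1 → HIT
8: bank 3 row 2 — prev 8 → CONFLICT
9: bank 0 row 2 — prev 2 → HIT
10: bank 2 row 7 — prev 2 → CONFLICT
11: bank 2 row 7 — prev 7 → HIT
12: bank 2 row 7 — prev 7 → HIT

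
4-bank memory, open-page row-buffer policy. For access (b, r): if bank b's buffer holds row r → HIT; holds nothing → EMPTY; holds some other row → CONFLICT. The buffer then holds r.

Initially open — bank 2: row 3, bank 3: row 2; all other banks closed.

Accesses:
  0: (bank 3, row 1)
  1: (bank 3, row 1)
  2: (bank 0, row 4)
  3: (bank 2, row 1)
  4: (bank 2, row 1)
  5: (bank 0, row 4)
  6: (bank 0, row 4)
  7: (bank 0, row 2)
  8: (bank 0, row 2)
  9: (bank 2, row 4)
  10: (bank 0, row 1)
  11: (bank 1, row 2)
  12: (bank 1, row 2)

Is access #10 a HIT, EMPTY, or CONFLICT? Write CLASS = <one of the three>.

CLASS = CONFLICT

0: bank 3 row 1 — prev 2 → CONFLICT
1: bank 3 row 1 — prev 1 → HIT
2: bank 0 row 4 — prev None → EMPTY
3: bank 2 row 1 — prev 3 → CONFLICT
4: bank 2 row 1 — prev 1 → HIT
5: bank 0 row 4 — prev 4 → HIT
6: bank 0 row 4 — prev 4 → HIT
7: bank 0 row 2 — prev 4 → CONFLICT
8: bank 0 row 2 — prev 2 → HIT
9: bank 2 row 4 — prev 1 → CONFLICT
10: bank 0 row 1 — prev 2 → CONFLICT
11: bank 1 row 2 — prev None → EMPTY
12: bank 1 row 2 — prev 2 → HIT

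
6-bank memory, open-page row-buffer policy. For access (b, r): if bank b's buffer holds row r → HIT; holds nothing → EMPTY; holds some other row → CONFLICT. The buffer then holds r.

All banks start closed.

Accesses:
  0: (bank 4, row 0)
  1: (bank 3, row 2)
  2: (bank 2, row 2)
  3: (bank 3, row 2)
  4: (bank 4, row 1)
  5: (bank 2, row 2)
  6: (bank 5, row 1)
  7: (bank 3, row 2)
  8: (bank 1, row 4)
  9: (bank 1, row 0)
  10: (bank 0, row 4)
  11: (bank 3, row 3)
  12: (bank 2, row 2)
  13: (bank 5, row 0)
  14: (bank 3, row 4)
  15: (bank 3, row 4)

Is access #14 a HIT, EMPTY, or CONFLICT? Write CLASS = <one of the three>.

#0 (4,0) E
#1 (3,2) E
#2 (2,2) E
#3 (3,2) H  (was 2)
#4 (4,1) C  (was 0)
#5 (2,2) H  (was 2)
#6 (5,1) E
#7 (3,2) H  (was 2)
#8 (1,4) E
#9 (1,0) C  (was 4)
#10 (0,4) E
#11 (3,3) C  (was 2)
#12 (2,2) H  (was 2)
#13 (5,0) C  (was 1)
#14 (3,4) C  (was 3)
#15 (3,4) H  (was 4)

CLASS = CONFLICT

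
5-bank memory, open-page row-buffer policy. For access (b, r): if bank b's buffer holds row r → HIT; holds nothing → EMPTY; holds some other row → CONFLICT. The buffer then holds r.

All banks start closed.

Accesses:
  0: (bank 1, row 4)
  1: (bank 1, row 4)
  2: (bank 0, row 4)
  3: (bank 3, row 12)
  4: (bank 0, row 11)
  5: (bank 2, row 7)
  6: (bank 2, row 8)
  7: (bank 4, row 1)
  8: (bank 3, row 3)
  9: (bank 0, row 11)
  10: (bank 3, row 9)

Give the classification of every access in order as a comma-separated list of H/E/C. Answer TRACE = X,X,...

TRACE = E,H,E,E,C,E,C,E,C,H,C

#0 (1,4) E
#1 (1,4) H  (was 4)
#2 (0,4) E
#3 (3,12) E
#4 (0,11) C  (was 4)
#5 (2,7) E
#6 (2,8) C  (was 7)
#7 (4,1) E
#8 (3,3) C  (was 12)
#9 (0,11) H  (was 11)
#10 (3,9) C  (was 3)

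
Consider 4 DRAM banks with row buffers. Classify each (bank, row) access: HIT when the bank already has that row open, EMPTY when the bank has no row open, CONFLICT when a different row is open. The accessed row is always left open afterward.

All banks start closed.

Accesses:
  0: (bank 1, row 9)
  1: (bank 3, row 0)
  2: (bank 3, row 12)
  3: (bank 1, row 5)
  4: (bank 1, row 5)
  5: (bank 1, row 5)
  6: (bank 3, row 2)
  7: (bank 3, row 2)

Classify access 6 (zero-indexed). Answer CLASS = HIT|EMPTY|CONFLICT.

CLASS = CONFLICT

0: bank 1 row 9 — prev None → EMPTY
1: bank 3 row 0 — prev None → EMPTY
2: bank 3 row 12 — prev 0 → CONFLICT
3: bank 1 row 5 — prev 9 → CONFLICT
4: bank 1 row 5 — prev 5 → HIT
5: bank 1 row 5 — prev 5 → HIT
6: bank 3 row 2 — prev 12 → CONFLICT
7: bank 3 row 2 — prev 2 → HIT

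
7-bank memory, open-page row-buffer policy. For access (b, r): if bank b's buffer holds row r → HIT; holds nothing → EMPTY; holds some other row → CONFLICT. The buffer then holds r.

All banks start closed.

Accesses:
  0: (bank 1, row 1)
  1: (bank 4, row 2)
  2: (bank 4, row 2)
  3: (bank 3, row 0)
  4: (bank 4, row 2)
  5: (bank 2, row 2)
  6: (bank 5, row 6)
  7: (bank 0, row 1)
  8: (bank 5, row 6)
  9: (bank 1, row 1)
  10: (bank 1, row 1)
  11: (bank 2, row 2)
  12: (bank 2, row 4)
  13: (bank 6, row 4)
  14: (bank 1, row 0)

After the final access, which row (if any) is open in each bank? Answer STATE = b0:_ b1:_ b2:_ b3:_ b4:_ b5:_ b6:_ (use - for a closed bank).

0: bank 1 row 1 — prev None → EMPTY
1: bank 4 row 2 — prev None → EMPTY
2: bank 4 row 2 — prev 2 → HIT
3: bank 3 row 0 — prev None → EMPTY
4: bank 4 row 2 — prev 2 → HIT
5: bank 2 row 2 — prev None → EMPTY
6: bank 5 row 6 — prev None → EMPTY
7: bank 0 row 1 — prev None → EMPTY
8: bank 5 row 6 — prev 6 → HIT
9: bank 1 row 1 — prev 1 → HIT
10: bank 1 row 1 — prev 1 → HIT
11: bank 2 row 2 — prev 2 → HIT
12: bank 2 row 4 — prev 2 → CONFLICT
13: bank 6 row 4 — prev None → EMPTY
14: bank 1 row 0 — prev 1 → CONFLICT

STATE = b0:1 b1:0 b2:4 b3:0 b4:2 b5:6 b6:4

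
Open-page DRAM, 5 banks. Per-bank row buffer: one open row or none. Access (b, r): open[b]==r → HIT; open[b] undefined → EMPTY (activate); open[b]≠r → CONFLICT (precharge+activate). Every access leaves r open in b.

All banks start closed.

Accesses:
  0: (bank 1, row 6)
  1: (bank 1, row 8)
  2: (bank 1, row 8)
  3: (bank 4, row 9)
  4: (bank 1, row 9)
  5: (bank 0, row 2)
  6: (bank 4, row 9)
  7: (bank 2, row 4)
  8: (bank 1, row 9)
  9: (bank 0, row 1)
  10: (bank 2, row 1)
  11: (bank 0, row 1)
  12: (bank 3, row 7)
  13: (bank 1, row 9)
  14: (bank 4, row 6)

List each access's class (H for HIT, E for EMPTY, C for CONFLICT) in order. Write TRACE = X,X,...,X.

0: bank 1 row 6 — prev None → EMPTY
1: bank 1 row 8 — prev 6 → CONFLICT
2: bank 1 row 8 — prev 8 → HIT
3: bank 4 row 9 — prev None → EMPTY
4: bank 1 row 9 — prev 8 → CONFLICT
5: bank 0 row 2 — prev None → EMPTY
6: bank 4 row 9 — prev 9 → HIT
7: bank 2 row 4 — prev None → EMPTY
8: bank 1 row 9 — prev 9 → HIT
9: bank 0 row 1 — prev 2 → CONFLICT
10: bank 2 row 1 — prev 4 → CONFLICT
11: bank 0 row 1 — prev 1 → HIT
12: bank 3 row 7 — prev None → EMPTY
13: bank 1 row 9 — prev 9 → HIT
14: bank 4 row 6 — prev 9 → CONFLICT

TRACE = E,C,H,E,C,E,H,E,H,C,C,H,E,H,C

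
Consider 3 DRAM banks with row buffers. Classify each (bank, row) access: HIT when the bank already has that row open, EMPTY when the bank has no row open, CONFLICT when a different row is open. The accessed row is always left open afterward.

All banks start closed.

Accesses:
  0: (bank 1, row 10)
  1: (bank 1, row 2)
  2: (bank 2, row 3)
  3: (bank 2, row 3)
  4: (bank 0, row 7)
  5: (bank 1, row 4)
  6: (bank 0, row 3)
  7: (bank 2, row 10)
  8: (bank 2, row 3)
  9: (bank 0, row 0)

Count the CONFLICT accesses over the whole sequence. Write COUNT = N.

COUNT = 6

  [0] b1 r10: no row ⇒ E
  [1] b1 r2: had r10 ⇒ C
  [2] b2 r3: no row ⇒ E
  [3] b2 r3: had r3 ⇒ H
  [4] b0 r7: no row ⇒ E
  [5] b1 r4: had r2 ⇒ C
  [6] b0 r3: had r7 ⇒ C
  [7] b2 r10: had r3 ⇒ C
  [8] b2 r3: had r10 ⇒ C
  [9] b0 r0: had r3 ⇒ C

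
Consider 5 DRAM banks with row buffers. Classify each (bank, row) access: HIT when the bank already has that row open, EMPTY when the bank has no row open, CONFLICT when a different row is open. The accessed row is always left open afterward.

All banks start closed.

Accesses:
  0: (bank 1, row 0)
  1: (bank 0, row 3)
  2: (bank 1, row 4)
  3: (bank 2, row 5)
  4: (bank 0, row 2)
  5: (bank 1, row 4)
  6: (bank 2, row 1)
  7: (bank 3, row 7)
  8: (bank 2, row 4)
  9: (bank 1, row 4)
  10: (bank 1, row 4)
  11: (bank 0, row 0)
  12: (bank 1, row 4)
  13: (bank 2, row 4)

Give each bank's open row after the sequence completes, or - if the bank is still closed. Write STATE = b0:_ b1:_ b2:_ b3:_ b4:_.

STATE = b0:0 b1:4 b2:4 b3:7 b4:-

0: bank 1 row 0 — prev None → EMPTY
1: bank 0 row 3 — prev None → EMPTY
2: bank 1 row 4 — prev 0 → CONFLICT
3: bank 2 row 5 — prev None → EMPTY
4: bank 0 row 2 — prev 3 → CONFLICT
5: bank 1 row 4 — prev 4 → HIT
6: bank 2 row 1 — prev 5 → CONFLICT
7: bank 3 row 7 — prev None → EMPTY
8: bank 2 row 4 — prev 1 → CONFLICT
9: bank 1 row 4 — prev 4 → HIT
10: bank 1 row 4 — prev 4 → HIT
11: bank 0 row 0 — prev 2 → CONFLICT
12: bank 1 row 4 — prev 4 → HIT
13: bank 2 row 4 — prev 4 → HIT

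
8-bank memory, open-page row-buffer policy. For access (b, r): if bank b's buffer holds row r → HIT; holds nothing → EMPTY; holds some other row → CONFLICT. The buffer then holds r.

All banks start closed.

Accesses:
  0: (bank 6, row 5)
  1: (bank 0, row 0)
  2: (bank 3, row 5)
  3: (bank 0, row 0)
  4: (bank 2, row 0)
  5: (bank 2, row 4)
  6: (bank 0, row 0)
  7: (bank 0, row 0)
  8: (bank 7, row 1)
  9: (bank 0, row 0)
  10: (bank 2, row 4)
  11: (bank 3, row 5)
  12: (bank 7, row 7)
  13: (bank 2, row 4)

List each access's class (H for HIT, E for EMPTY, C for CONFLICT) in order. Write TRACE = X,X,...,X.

#0 (6,5) E
#1 (0,0) E
#2 (3,5) E
#3 (0,0) H  (was 0)
#4 (2,0) E
#5 (2,4) C  (was 0)
#6 (0,0) H  (was 0)
#7 (0,0) H  (was 0)
#8 (7,1) E
#9 (0,0) H  (was 0)
#10 (2,4) H  (was 4)
#11 (3,5) H  (was 5)
#12 (7,7) C  (was 1)
#13 (2,4) H  (was 4)

TRACE = E,E,E,H,E,C,H,H,E,H,H,H,C,H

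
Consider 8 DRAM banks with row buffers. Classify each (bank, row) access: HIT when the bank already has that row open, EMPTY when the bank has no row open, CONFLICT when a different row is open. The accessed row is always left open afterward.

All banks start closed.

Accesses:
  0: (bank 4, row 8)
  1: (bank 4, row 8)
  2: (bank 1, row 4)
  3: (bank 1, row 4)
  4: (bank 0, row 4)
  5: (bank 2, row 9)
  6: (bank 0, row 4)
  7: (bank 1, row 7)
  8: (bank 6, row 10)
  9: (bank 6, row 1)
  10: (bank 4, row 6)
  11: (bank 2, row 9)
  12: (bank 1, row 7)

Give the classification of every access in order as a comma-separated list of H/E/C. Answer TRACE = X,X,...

0: bank 4 row 8 — prev None → EMPTY
1: bank 4 row 8 — prev 8 → HIT
2: bank 1 row 4 — prev None → EMPTY
3: bank 1 row 4 — prev 4 → HIT
4: bank 0 row 4 — prev None → EMPTY
5: bank 2 row 9 — prev None → EMPTY
6: bank 0 row 4 — prev 4 → HIT
7: bank 1 row 7 — prev 4 → CONFLICT
8: bank 6 row 10 — prev None → EMPTY
9: bank 6 row 1 — prev 10 → CONFLICT
10: bank 4 row 6 — prev 8 → CONFLICT
11: bank 2 row 9 — prev 9 → HIT
12: bank 1 row 7 — prev 7 → HIT

TRACE = E,H,E,H,E,E,H,C,E,C,C,H,H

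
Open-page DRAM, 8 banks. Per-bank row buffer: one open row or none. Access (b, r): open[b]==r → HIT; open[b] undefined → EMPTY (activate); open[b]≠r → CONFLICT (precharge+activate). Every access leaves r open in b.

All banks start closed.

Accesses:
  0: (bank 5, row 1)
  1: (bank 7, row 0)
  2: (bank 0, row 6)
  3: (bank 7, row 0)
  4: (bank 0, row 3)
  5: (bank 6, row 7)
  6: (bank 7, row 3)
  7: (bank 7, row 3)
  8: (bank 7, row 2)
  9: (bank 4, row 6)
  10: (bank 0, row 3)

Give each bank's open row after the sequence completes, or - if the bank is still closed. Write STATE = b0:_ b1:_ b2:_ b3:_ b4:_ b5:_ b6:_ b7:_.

STATE = b0:3 b1:- b2:- b3:- b4:6 b5:1 b6:7 b7:2

step 0: bank5 None->1 [EMPTY]
step 1: bank7 None->0 [EMPTY]
step 2: bank0 None->6 [EMPTY]
step 3: bank7 0->0 [HIT]
step 4: bank0 6->3 [CONFLICT]
step 5: bank6 None->7 [EMPTY]
step 6: bank7 0->3 [CONFLICT]
step 7: bank7 3->3 [HIT]
step 8: bank7 3->2 [CONFLICT]
step 9: bank4 None->6 [EMPTY]
step 10: bank0 3->3 [HIT]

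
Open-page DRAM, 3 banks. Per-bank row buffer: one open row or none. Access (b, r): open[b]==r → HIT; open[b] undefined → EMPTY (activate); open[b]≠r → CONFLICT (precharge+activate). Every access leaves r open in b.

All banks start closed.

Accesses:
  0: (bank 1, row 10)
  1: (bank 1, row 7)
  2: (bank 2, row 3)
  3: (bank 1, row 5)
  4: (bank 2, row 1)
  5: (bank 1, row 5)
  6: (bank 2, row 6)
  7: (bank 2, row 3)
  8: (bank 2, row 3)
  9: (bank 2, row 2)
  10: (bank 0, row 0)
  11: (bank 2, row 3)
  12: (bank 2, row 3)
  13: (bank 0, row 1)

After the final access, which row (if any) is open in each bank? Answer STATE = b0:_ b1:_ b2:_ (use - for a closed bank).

STATE = b0:1 b1:5 b2:3

#0 (1,10) E
#1 (1,7) C  (was 10)
#2 (2,3) E
#3 (1,5) C  (was 7)
#4 (2,1) C  (was 3)
#5 (1,5) H  (was 5)
#6 (2,6) C  (was 1)
#7 (2,3) C  (was 6)
#8 (2,3) H  (was 3)
#9 (2,2) C  (was 3)
#10 (0,0) E
#11 (2,3) C  (was 2)
#12 (2,3) H  (was 3)
#13 (0,1) C  (was 0)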